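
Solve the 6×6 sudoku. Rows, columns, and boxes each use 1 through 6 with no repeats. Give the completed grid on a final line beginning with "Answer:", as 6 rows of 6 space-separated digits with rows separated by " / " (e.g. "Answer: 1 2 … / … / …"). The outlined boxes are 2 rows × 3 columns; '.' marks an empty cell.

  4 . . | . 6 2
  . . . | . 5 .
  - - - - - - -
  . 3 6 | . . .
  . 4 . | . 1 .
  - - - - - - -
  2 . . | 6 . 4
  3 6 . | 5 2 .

Step 1. [r4c1∈{5}] r4c1 is down to just 5. So r4c1=5.
Step 2. [r2c4∈{1,3,4}] row 2 places 4 nowhere but r2c4 ⇒ r2c4=4.
Step 3. [r1c4∈{1,3}] in col 4, 1 fits only at r1c4 ⇒ r1c4=1.
Step 4. [r4c3∈{2}] r4c3 has the single candidate 2, so r4c3=2.
Step 5. [r1c2∈{5}] only 5 remains possible at r1c2 ⇒ r1c2=5.
Step 6. [r5c2∈{1}] r5c2 is down to just 1 ⇒ r5c2=1.
Step 7. [r2c3∈{1,3}] 1 has one home in col 3: r2c3, so r2c3=1.
Step 8. [r4c6∈{3,6}] row 4 places 6 nowhere but r4c6. So r4c6=6.
Step 9. [r3c5∈{4}] r3c5 is down to just 4, so r3c5=4.
Step 10. [r3c4∈{2}] r3c4's peers cover all but 2 ⇒ r3c4=2.
Step 11. [r2c6∈{3}] only 3 remains possible at r2c6 ⇒ r2c6=3.
Step 12. [r6c6∈{1}] nothing but 1 survives at r6c6, so r6c6=1.
Step 13. [r2c2∈{2}] r2c2 is down to just 2, so r2c2=2.
Step 14. [r2c1∈{6}] nothing but 6 survives at r2c1, so r2c1=6.
Step 15. [r3c1∈{1}] nothing but 1 survives at r3c1, so r3c1=1.
Step 16. [r1c3∈{3}] r1c3 is down to just 3, so r1c3=3.
Step 17. [r5c3∈{5}] r5c3 has the single candidate 5, so r5c3=5.
Step 18. [r3c6∈{5}] nothing but 5 survives at r3c6. So r3c6=5.
Step 19. [r6c3∈{4}] r6c3 has the single candidate 4 ⇒ r6c3=4.
Step 20. [r4c4∈{3}] nothing but 3 survives at r4c4, so r4c4=3.
Step 21. [r5c5∈{3}] only 3 remains possible at r5c5, so r5c5=3.

Answer: 4 5 3 1 6 2 / 6 2 1 4 5 3 / 1 3 6 2 4 5 / 5 4 2 3 1 6 / 2 1 5 6 3 4 / 3 6 4 5 2 1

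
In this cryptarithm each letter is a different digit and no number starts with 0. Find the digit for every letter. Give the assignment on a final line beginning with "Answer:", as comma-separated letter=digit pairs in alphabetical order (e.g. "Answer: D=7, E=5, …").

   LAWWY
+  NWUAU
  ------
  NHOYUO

Step 1. [col 1: Y + U ≡ O (mod 10)] Y=9 is one option consistent with column 1 (Y + U ≡ O (mod 10), carry-in 0) — take it, so Y=9.
Step 2. [N] N is the leading digit of a 6-digit sum of two 5-digit numbers; the final carry is exactly 1 ⇒ N=1.
Step 3. [col 1: Y + U ≡ O (mod 10)] several values work for O in column 1 (Y + U ≡ O (mod 10), carry-in 0); try O=2, so O=2.
Step 4. [col 1: Y + U ≡ O (mod 10)] in column 1 we have Y+U≡O with carry-in 0; given Y=9, O=2 and digits 1,2,9 already taken and all letters distinct, that pins U to 3, so U=3.
Step 5. [col 2: W + A ≡ U (mod 10)] no forcing yet in column 2 (carry-in 1); A=7 is free and consistent — try it. So A=7.
Step 6. [col 2: W + A ≡ U (mod 10)] column 2 reads W+A+carry(1)=U with A=7, U=3; with digits 1,2,3,7,9 already taken and all letters distinct, the only value for W is 5 ⇒ W=5.
Step 7. [col 5: L + N ≡ H (mod 10)] no forcing yet in column 5 (carry-in 1); H=0 is free and consistent — try it ⇒ H=0.
Step 8. [col 5: L + N ≡ H (mod 10)] in column 5 we have L+N≡H with carry-in 1; given N=1, H=0 and digits 0,1,2,3,5,7,9 already taken and all letters distinct, that pins L to 8. So L=8.

Answer: A=7, H=0, L=8, N=1, O=2, U=3, W=5, Y=9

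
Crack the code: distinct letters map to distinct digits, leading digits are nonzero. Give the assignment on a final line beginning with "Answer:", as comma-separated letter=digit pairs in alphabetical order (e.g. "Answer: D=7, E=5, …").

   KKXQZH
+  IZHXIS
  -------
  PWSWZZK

Step 1. [col 1: H + S ≡ K (mod 10)] several values work for S in column 1 (H + S ≡ K (mod 10), carry-in 0); try S=8. So S=8.
Step 2. [col 1: H + S ≡ K (mod 10)] several values work for H in column 1 (H + S ≡ K (mod 10), carry-in 0); try H=5. So H=5.
Step 3. [P] the sum has 7 digits but both addends have 6; that extra leading digit P is the final carry, namely 1 ⇒ P=1.
Step 4. [col 1: H + S ≡ K (mod 10)] column 1: given H=5, S=8, carry-in 0, and digits 1,5,8 already taken and all letters distinct, H+S≡K (mod 10) forces K=3 ⇒ K=3.
Step 5. [col 2: Z + I ≡ Z (mod 10)] column 2 reads Z+I+carry(1)=Z with nothing yet; with digits 1,3,5,8 already taken and all letters distinct, the only value for I is 9 ⇒ I=9.
Step 6. [col 2: Z + I ≡ Z (mod 10)] several values work for Z in column 2 (Z + I ≡ Z (mod 10), carry-in 1); try Z=4. So Z=4.
Step 7. [col 3: Q + X ≡ Z (mod 10)] several values work for Q in column 3 (Q + X ≡ Z (mod 10), carry-in 1); try Q=7. So Q=7.
Step 8. [col 3: Q + X ≡ Z (mod 10)] column 3: given Q=7, Z=4, carry-in 1, and digits 1,3,4,5,7,8,9 already taken and all letters distinct, Q+X≡Z (mod 10) forces X=6 ⇒ X=6.
Step 9. [col 4: X + H ≡ W (mod 10)] column 4: given X=6, H=5, carry-in 1, and digits 1,3,4,5,6,7,8,9 already taken and all letters distinct, X+H≡W (mod 10) forces W=2, so W=2.

Answer: H=5, I=9, K=3, P=1, Q=7, S=8, W=2, X=6, Z=4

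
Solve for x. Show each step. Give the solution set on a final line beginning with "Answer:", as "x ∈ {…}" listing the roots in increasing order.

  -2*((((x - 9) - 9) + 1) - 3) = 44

Step 1. [-2*((((x - 9) - 9) + 1) - 3) = 44] leading coefficient -2: divide by -2. So div: (((x - 9) - 9) + 1) - 3 = -22.
Step 2. [(((x - 9) - 9) + 1) - 3 = -22] add 3: x sits inside (… - 3). So sub: ((x - 9) - 9) + 1 = -19.
Step 3. [((x - 9) - 9) + 1 = -19] the outer +1 inverts by subtracting 1, so sub: (x - 9) - 9 = -20.
Step 4. [(x - 9) - 9 = -20] 9 comes off first (add 9). So sub: x - 9 = -11.
Step 5. [x - 9 = -11] add 9: x sits inside (… - 9) ⇒ sub: x = -2.

Answer: x ∈ {-2}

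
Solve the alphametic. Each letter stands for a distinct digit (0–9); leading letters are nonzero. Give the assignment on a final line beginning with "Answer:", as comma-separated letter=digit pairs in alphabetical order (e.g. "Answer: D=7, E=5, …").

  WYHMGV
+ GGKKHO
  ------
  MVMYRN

Step 1. [col 1: V + O ≡ N (mod 10)] O=5 is one option consistent with column 1 (V + O ≡ N (mod 10), carry-in 0) — take it ⇒ O=5.
Step 2. [col 1: V + O ≡ N (mod 10)] several values work for N in column 1 (V + O ≡ N (mod 10), carry-in 0); try N=8. So N=8.
Step 3. [col 1: V + O ≡ N (mod 10)] from column 1 (O=5, N=8, carry-in 0, digits 5,8 already taken and all letters distinct): V must equal 3. So V=3.
Step 4. [col 2: G + H ≡ R (mod 10)] R=0 is one option consistent with column 2 (G + H ≡ R (mod 10), carry-in 0) — take it. So R=0.
Step 5. [col 2: G + H ≡ R (mod 10)] column 2 (G + H ≡ R (mod 10), carry-in 0) doesn't pin H yet; pick H=6 and continue ⇒ H=6.
Step 6. [col 2: G + H ≡ R (mod 10)] column 2: given H=6, R=0, carry-in 0, and digits 0,3,5,6,8 already taken and all letters distinct, G+H≡R (mod 10) forces G=4. So G=4.
Step 7. [col 3: M + K ≡ Y (mod 10)] in column 3 we have M+K≡Y with carry-in 1; given nothing yet and digits 0,3,4,5,6,8 already taken and all letters distinct, that pins Y to 9, so Y=9.
Step 8. [col 3: M + K ≡ Y (mod 10)] column 3 (M + K ≡ Y (mod 10), carry-in 1) doesn't pin K yet; pick K=1 and continue ⇒ K=1.
Step 9. [col 3: M + K ≡ Y (mod 10)] column 3 reads M+K+carry(1)=Y with K=1, Y=9; with digits 0,1,3,4,5,6,8,9 already taken and all letters distinct, the only value for M is 7 ⇒ M=7.
Step 10. [col 6: W + G ≡ M (mod 10)] in column 6 we have W+G≡M with carry-in 1; given G=4, M=7 and digits 0,1,3,4,5,6,7,8,9 already taken and all letters distinct, that pins W to 2. So W=2.

Answer: G=4, H=6, K=1, M=7, N=8, O=5, R=0, V=3, W=2, Y=9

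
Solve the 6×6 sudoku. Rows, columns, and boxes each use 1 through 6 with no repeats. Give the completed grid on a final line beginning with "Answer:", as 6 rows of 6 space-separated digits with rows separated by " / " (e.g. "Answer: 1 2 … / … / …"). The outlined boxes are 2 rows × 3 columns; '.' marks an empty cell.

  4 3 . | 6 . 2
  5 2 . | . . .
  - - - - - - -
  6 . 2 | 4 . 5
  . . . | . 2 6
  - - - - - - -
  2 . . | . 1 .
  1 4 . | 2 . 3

Step 1. [r4c4∈{1,3}] box 4 places 1 nowhere but r4c4. So r4c4=1.
Step 2. [r5c3∈{3,5,6}] 3 has one home in row 5: r5c3. So r5c3=3.
Step 3. [r2c5∈{3,4}] r2c5 is the only open cell in col 5 admitting 4, so r2c5=4.
Step 4. [r5c4∈{5}] only 5 remains possible at r5c4, so r5c4=5.
Step 5. [r6c3∈{5,6}] 5 has one home in row 6: r6c3. So r6c3=5.
Step 6. [r2c6∈{1}] r2c6's peers cover all but 1, so r2c6=1.
Step 7. [r4c3∈{4}] r4c3's peers cover all but 4, so r4c3=4.
Step 8. [r3c5∈{3}] r3c5 has the single candidate 3, so r3c5=3.
Step 9. [r2c4∈{3}] r2c4 has the single candidate 3 ⇒ r2c4=3.
Step 10. [r1c3∈{1}] r1c3 is down to just 1 ⇒ r1c3=1.
Step 11. [r5c2∈{6}] r5c2 is down to just 6 ⇒ r5c2=6.
Step 12. [r2c3∈{6}] r2c3 has the single candidate 6, so r2c3=6.
Step 13. [r5c6∈{4}] r5c6 has the single candidate 4, so r5c6=4.
Step 14. [r4c2∈{5}] r4c2 is down to just 5 ⇒ r4c2=5.
Step 15. [r3c2∈{1}] r3c2 is down to just 1. So r3c2=1.
Step 16. [r4c1∈{3}] only 3 remains possible at r4c1. So r4c1=3.
Step 17. [r6c5∈{6}] r6c5 is down to just 6. So r6c5=6.
Step 18. [r1c5∈{5}] nothing but 5 survives at r1c5, so r1c5=5.

Answer: 4 3 1 6 5 2 / 5 2 6 3 4 1 / 6 1 2 4 3 5 / 3 5 4 1 2 6 / 2 6 3 5 1 4 / 1 4 5 2 6 3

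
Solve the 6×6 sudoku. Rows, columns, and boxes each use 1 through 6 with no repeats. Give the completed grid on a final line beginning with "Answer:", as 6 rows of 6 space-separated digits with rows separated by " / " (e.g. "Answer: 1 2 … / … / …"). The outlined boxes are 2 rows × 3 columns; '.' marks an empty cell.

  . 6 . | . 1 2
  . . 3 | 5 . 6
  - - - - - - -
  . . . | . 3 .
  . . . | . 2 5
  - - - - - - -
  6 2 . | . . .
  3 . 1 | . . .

Step 1. [r6c6∈{4}] r6c6 has the single candidate 4 ⇒ r6c6=4.
Step 2. [r3c6∈{1}] r3c6's peers cover all but 1 ⇒ r3c6=1.
Step 3. [r3c3∈{2,4,5,6}] col 3 places 2 nowhere but r3c3, so r3c3=2.
Step 4. [r6c2∈{5}] r6c2's peers cover all but 5. So r6c2=5.
Step 5. [r3c2∈{4}] nothing but 4 survives at r3c2 ⇒ r3c2=4.
Step 6. [r3c4∈{6}] r3c4 has the single candidate 6 ⇒ r3c4=6.
Step 7. [r4c1∈{1}] nothing but 1 survives at r4c1 ⇒ r4c1=1.
Step 8. [r2c5∈{4}] r2c5 has the single candidate 4 ⇒ r2c5=4.
Step 9. [r1c1∈{4,5}] 4 has one home in col 1: r1c1, so r1c1=4.
Step 10. [r5c6∈{3}] r5c6 has the single candidate 3, so r5c6=3.
Step 11. [r1c4∈{3}] only 3 remains possible at r1c4 ⇒ r1c4=3.
Step 12. [r5c3∈{4}] r5c3 has the single candidate 4 ⇒ r5c3=4.
Step 13. [r5c4∈{1}] nothing but 1 survives at r5c4 ⇒ r5c4=1.
Step 14. [r6c4∈{2}] r6c4 has the single candidate 2 ⇒ r6c4=2.
Step 15. [r4c3∈{6}] r4c3 has the single candidate 6. So r4c3=6.
Step 16. [r4c4∈{4}] r4c4 has the single candidate 4, so r4c4=4.
Step 17. [r4c2∈{3}] r4c2 is down to just 3 ⇒ r4c2=3.
Step 18. [r6c5∈{6}] r6c5's peers cover all but 6 ⇒ r6c5=6.
Step 19. [r3c1∈{5}] only 5 remains possible at r3c1 ⇒ r3c1=5.
Step 20. [r2c2∈{1}] r2c2 has the single candidate 1. So r2c2=1.
Step 21. [r5c5∈{5}] r5c5 is down to just 5 ⇒ r5c5=5.
Step 22. [r2c1∈{2}] nothing but 2 survives at r2c1 ⇒ r2c1=2.
Step 23. [r1c3∈{5}] r1c3 has the single candidate 5. So r1c3=5.

Answer: 4 6 5 3 1 2 / 2 1 3 5 4 6 / 5 4 2 6 3 1 / 1 3 6 4 2 5 / 6 2 4 1 5 3 / 3 5 1 2 6 4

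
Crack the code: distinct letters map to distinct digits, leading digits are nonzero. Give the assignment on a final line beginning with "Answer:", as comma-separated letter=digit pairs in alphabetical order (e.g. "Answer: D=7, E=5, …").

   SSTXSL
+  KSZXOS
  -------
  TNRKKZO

Step 1. [col 1: L + S ≡ O (mod 10)] column 1 (L + S ≡ O (mod 10), carry-in 0) doesn't pin S yet; pick S=6 and continue ⇒ S=6.
Step 2. [col 1: L + S ≡ O (mod 10)] no forcing yet in column 1 (carry-in 0); O=9 is free and consistent — try it, so O=9.
Step 3. [col 1: L + S ≡ O (mod 10)] column 1 reads L+S+carry(0)=O with S=6, O=9; with digits 6,9 already taken and all letters distinct, the only value for L is 3 ⇒ L=3.
Step 4. [col 2: S + O ≡ Z (mod 10)] column 2 reads S+O+carry(0)=Z with S=6, O=9; with digits 3,6,9 already taken and all letters distinct, the only value for Z is 5 ⇒ Z=5.
Step 5. [col 3: X + X ≡ K (mod 10)] no forcing yet in column 3 (carry-in 1); K=7 is free and consistent — try it, so K=7.
Step 6. [T] the sum has 7 digits but both addends have 6; that extra leading digit T is the final carry, namely 1. So T=1.
Step 7. [col 3: X + X ≡ K (mod 10)] in column 3 we have X+X≡K with carry-in 1; given K=7 and digits 1,3,5,6,7,9 already taken and all letters distinct, that pins X to 8, so X=8.
Step 8. [col 5: S + S ≡ R (mod 10)] column 5 reads S+S+carry(0)=R with S=6; with digits 1,3,5,6,7,8,9 already taken and all letters distinct, the only value for R is 2 ⇒ R=2.
Step 9. [col 6: S + K ≡ N (mod 10)] in column 6 we have S+K≡N with carry-in 1; given S=6, K=7 and digits 1,2,3,5,6,7,8,9 already taken and all letters distinct, that pins N to 4, so N=4.

Answer: K=7, L=3, N=4, O=9, R=2, S=6, T=1, X=8, Z=5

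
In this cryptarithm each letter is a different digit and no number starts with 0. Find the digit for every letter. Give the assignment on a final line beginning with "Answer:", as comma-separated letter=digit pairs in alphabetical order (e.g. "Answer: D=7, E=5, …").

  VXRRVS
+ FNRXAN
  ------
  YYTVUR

Step 1. [col 1: S + N ≡ R (mod 10)] column 1 (S + N ≡ R (mod 10), carry-in 0) doesn't pin S yet; pick S=6 and continue ⇒ S=6.
Step 2. [col 1: S + N ≡ R (mod 10)] several values work for N in column 1 (S + N ≡ R (mod 10), carry-in 0); try N=8. So N=8.
Step 3. [col 1: S + N ≡ R (mod 10)] column 1 reads S+N+carry(0)=R with S=6, N=8; with digits 6,8 already taken and all letters distinct, the only value for R is 4. So R=4.
Step 4. [col 2: V + A ≡ U (mod 10)] V=1 is one option consistent with column 2 (V + A ≡ U (mod 10), carry-in 1) — take it, so V=1.
Step 5. [col 2: V + A ≡ U (mod 10)] several values work for U in column 2 (V + A ≡ U (mod 10), carry-in 1); try U=2 ⇒ U=2.
Step 6. [col 2: V + A ≡ U (mod 10)] column 2: given V=1, U=2, carry-in 1, and digits 1,2,4,6,8 already taken and all letters distinct, V+A≡U (mod 10) forces A=0 ⇒ A=0.
Step 7. [col 3: R + X ≡ V (mod 10)] from column 3 (R=4, V=1, carry-in 0, digits 0,1,2,4,6,8 already taken and all letters distinct): X must equal 7 ⇒ X=7.
Step 8. [col 4: R + R ≡ T (mod 10)] column 4: given R=4, carry-in 1, and digits 0,1,2,4,6,7,8 already taken and all letters distinct, R+R≡T (mod 10) forces T=9, so T=9.
Step 9. [col 5: X + N ≡ Y (mod 10)] in column 5 we have X+N≡Y with carry-in 0; given X=7, N=8 and digits 0,1,2,4,6,7,8,9 already taken and all letters distinct, that pins Y to 5. So Y=5.
Step 10. [col 6: V + F ≡ Y (mod 10)] column 6: given V=1, Y=5, carry-in 1, and digits 0,1,2,4,5,6,7,8,9 already taken and all letters distinct, V+F≡Y (mod 10) forces F=3 ⇒ F=3.

Answer: A=0, F=3, N=8, R=4, S=6, T=9, U=2, V=1, X=7, Y=5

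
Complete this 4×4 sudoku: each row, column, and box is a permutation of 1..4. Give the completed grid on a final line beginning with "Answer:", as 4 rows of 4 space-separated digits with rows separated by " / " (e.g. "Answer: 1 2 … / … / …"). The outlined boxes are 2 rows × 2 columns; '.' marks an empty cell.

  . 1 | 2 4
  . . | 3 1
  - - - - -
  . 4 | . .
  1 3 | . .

Step 1. [r3c1∈{2}] r3c1 has the single candidate 2, so r3c1=2.
Step 2. [r1c1∈{3}] only 3 remains possible at r1c1 ⇒ r1c1=3.
Step 3. [r2c2∈{2}] r2c2's peers cover all but 2, so r2c2=2.
Step 4. [r3c3∈{1}] r3c3 is down to just 1, so r3c3=1.
Step 5. [r4c4∈{2}] nothing but 2 survives at r4c4, so r4c4=2.
Step 6. [r2c1∈{4}] only 4 remains possible at r2c1, so r2c1=4.
Step 7. [r4c3∈{4}] nothing but 4 survives at r4c3 ⇒ r4c3=4.
Step 8. [r3c4∈{3}] r3c4 is down to just 3 ⇒ r3c4=3.

Answer: 3 1 2 4 / 4 2 3 1 / 2 4 1 3 / 1 3 4 2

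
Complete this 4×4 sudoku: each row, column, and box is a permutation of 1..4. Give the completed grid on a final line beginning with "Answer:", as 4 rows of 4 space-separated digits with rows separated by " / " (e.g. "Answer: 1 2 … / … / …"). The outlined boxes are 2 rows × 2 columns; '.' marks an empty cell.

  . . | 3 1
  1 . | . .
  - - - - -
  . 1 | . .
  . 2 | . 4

Step 1. [r2c3∈{2,4}] 4 has one home in col 3: r2c3 ⇒ r2c3=4.
Step 2. [r3c1∈{3,4}] r3c1 is the only open cell in row 3 admitting 4. So r3c1=4.
Step 3. [r2c4∈{2}] r2c4's peers cover all but 2. So r2c4=2.
Step 4. [r1c1∈{2}] r1c1's peers cover all but 2 ⇒ r1c1=2.
Step 5. [r4c3∈{1}] only 1 remains possible at r4c3. So r4c3=1.
Step 6. [r3c4∈{3}] nothing but 3 survives at r3c4 ⇒ r3c4=3.
Step 7. [r3c3∈{2}] r3c3 is down to just 2, so r3c3=2.
Step 8. [r4c1∈{3}] r4c1 is down to just 3 ⇒ r4c1=3.
Step 9. [r1c2∈{4}] r1c2 is down to just 4 ⇒ r1c2=4.
Step 10. [r2c2∈{3}] only 3 remains possible at r2c2. So r2c2=3.

Answer: 2 4 3 1 / 1 3 4 2 / 4 1 2 3 / 3 2 1 4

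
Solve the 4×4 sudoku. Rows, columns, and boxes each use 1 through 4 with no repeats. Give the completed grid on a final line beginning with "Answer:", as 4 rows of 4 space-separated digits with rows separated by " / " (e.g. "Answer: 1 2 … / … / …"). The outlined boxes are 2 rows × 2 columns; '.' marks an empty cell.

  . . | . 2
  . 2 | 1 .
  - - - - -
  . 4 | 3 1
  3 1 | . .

Step 1. [r1c3∈{4}] only 4 remains possible at r1c3, so r1c3=4.
Step 2. [r2c4∈{3}] r2c4 is down to just 3. So r2c4=3.
Step 3. [r1c2∈{3}] nothing but 3 survives at r1c2. So r1c2=3.
Step 4. [r2c1∈{4}] nothing but 4 survives at r2c1. So r2c1=4.
Step 5. [r3c1∈{2}] r3c1's peers cover all but 2 ⇒ r3c1=2.
Step 6. [r1c1∈{1}] r1c1's peers cover all but 1. So r1c1=1.
Step 7. [r4c3∈{2}] only 2 remains possible at r4c3. So r4c3=2.
Step 8. [r4c4∈{4}] nothing but 4 survives at r4c4, so r4c4=4.

Answer: 1 3 4 2 / 4 2 1 3 / 2 4 3 1 / 3 1 2 4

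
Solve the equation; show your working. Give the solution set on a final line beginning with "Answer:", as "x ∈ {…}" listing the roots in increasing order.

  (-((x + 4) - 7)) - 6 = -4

Step 1. [(-((x + 4) - 7)) - 6 = -4] peel the -6: add 6 from each side. So sub: -((x + 4) - 7) = 2.
Step 2. [-((x + 4) - 7) = 2] flip signs both sides. So neg: (x + 4) - 7 = -2.
Step 3. [(x + 4) - 7 = -2] the outer -7 inverts by adding 7. So sub: x + 4 = 5.
Step 4. [x + 4 = 5] the outer +4 inverts by subtracting 4, so sub: x = 1.

Answer: x ∈ {1}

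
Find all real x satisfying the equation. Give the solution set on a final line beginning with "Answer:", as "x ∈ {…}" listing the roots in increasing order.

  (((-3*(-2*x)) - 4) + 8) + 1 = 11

Step 1. [(((-3*(-2*x)) - 4) + 8) + 1 = 11] the outer +1 inverts by subtracting 1. So sub: ((-3*(-2*x)) - 4) + 8 = 10.
Step 2. [((-3*(-2*x)) - 4) + 8 = 10] peel the +8: subtract 8 from each side, so sub: (-3*(-2*x)) - 4 = 2.
Step 3. [(-3*(-2*x)) - 4 = 2] -4 is outermost — add 4 both sides, so sub: -3*(-2*x) = 6.
Step 4. [-3*(-2*x) = 6] leading coefficient -3: divide by -3, so div: -2*x = -2.
Step 5. [-2*x = -2] divide by the outer -2. So div: x = 1.

Answer: x ∈ {1}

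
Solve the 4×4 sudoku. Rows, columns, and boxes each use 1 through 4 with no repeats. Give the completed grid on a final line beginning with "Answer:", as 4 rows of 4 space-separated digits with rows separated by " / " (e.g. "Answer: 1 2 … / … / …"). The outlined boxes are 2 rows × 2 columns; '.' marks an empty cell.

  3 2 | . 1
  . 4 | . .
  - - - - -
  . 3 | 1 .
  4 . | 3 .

Step 1. [r4c4∈{2}] r4c4 is down to just 2 ⇒ r4c4=2.
Step 2. [r1c3∈{4}] r1c3 is down to just 4 ⇒ r1c3=4.
Step 3. [r3c4∈{4}] only 4 remains possible at r3c4. So r3c4=4.
Step 4. [r2c4∈{3}] r2c4 is down to just 3 ⇒ r2c4=3.
Step 5. [r4c2∈{1}] only 1 remains possible at r4c2. So r4c2=1.
Step 6. [r3c1∈{2}] r3c1 has the single candidate 2. So r3c1=2.
Step 7. [r2c3∈{2}] r2c3 is down to just 2, so r2c3=2.
Step 8. [r2c1∈{1}] r2c1 has the single candidate 1. So r2c1=1.

Answer: 3 2 4 1 / 1 4 2 3 / 2 3 1 4 / 4 1 3 2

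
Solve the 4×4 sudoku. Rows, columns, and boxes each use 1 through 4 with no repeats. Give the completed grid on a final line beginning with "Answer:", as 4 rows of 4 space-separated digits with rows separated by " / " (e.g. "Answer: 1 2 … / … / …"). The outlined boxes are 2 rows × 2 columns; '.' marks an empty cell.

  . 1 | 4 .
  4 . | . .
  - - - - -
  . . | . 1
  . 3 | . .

Step 1. [r2c2∈{2}] r2c2's peers cover all but 2 ⇒ r2c2=2.
Step 2. [r4c3∈{2}] r4c3 has the single candidate 2 ⇒ r4c3=2.
Step 3. [r2c4∈{3}] r2c4 is down to just 3 ⇒ r2c4=3.
Step 4. [r1c4∈{2}] nothing but 2 survives at r1c4, so r1c4=2.
Step 5. [r3c2∈{4}] nothing but 4 survives at r3c2, so r3c2=4.
Step 6. [r4c1∈{1}] nothing but 1 survives at r4c1 ⇒ r4c1=1.
Step 7. [r3c1∈{2}] r3c1 has the single candidate 2 ⇒ r3c1=2.
Step 8. [r4c4∈{4}] only 4 remains possible at r4c4. So r4c4=4.
Step 9. [r3c3∈{3}] only 3 remains possible at r3c3, so r3c3=3.
Step 10. [r2c3∈{1}] r2c3 is down to just 1 ⇒ r2c3=1.
Step 11. [r1c1∈{3}] r1c1 has the single candidate 3. So r1c1=3.

Answer: 3 1 4 2 / 4 2 1 3 / 2 4 3 1 / 1 3 2 4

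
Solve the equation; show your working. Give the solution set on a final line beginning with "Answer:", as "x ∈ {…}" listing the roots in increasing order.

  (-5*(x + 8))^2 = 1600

Step 1. [(-5*(x + 8))^2 = 1600] LHS squared, RHS 1600 ≥ 0: apply √ (±) ⇒ sqrt: -5*(x + 8) = 40 or -40.
Step 2. [-5*(x + 8) = 40 or -40] LHS = -5·(…); ÷-5 both sides. So div: x + 8 = -8 or 8.
Step 3. [x + 8 = -8 or 8] peel the +8: subtract 8 from each side, so sub: x = -16 or 0.

Answer: x ∈ {-16, 0}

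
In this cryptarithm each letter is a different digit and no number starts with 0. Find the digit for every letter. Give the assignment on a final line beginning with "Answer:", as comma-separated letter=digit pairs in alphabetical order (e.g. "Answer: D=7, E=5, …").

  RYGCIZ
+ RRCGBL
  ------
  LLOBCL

Step 1. [col 1: Z + L ≡ L (mod 10)] from column 1 (nothing yet, carry-in 0, all letters distinct, none taken yet): Z must equal 0, so Z=0.
Step 2. [col 1: Z + L ≡ L (mod 10)] column 1 (Z + L ≡ L (mod 10), carry-in 0) doesn't pin L yet; pick L=4 and continue. So L=4.
Step 3. [col 2: I + B ≡ C (mod 10)] I=3 is one option consistent with column 2 (I + B ≡ C (mod 10), carry-in 0) — take it, so I=3.
Step 4. [col 2: I + B ≡ C (mod 10)] column 2 (I + B ≡ C (mod 10), carry-in 0) doesn't pin B yet; pick B=5 and continue, so B=5.
Step 5. [col 2: I + B ≡ C (mod 10)] column 2: given I=3, B=5, carry-in 0, and digits 0,3,4,5 already taken and all letters distinct, I+B≡C (mod 10) forces C=8. So C=8.
Step 6. [col 3: C + G ≡ B (mod 10)] from column 3 (C=8, B=5, carry-in 0, digits 0,3,4,5,8 already taken and all letters distinct): G must equal 7. So G=7.
Step 7. [col 4: G + C ≡ O (mod 10)] column 4 reads G+C+carry(1)=O with G=7, C=8; with digits 0,3,4,5,7,8 already taken and all letters distinct, the only value for O is 6, so O=6.
Step 8. [col 5: Y + R ≡ L (mod 10)] several values work for R in column 5 (Y + R ≡ L (mod 10), carry-in 1); try R=2. So R=2.
Step 9. [col 5: Y + R ≡ L (mod 10)] from column 5 (R=2, L=4, carry-in 1, digits 0,2,3,4,5,6,7,8 already taken and all letters distinct): Y must equal 1, so Y=1.

Answer: B=5, C=8, G=7, I=3, L=4, O=6, R=2, Y=1, Z=0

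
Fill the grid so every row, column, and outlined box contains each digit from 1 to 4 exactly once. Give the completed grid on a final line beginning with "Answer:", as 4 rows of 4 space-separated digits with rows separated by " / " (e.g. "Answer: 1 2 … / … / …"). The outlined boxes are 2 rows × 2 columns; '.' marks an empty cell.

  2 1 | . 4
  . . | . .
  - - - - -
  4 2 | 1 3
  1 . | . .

Step 1. [r2c1∈{3}] r2c1's peers cover all but 3. So r2c1=3.
Step 2. [r4c4∈{2}] nothing but 2 survives at r4c4 ⇒ r4c4=2.
Step 3. [r2c3∈{2}] r2c3 is down to just 2, so r2c3=2.
Step 4. [r1c3∈{3}] r1c3 has the single candidate 3 ⇒ r1c3=3.
Step 5. [r2c2∈{4}] nothing but 4 survives at r2c2. So r2c2=4.
Step 6. [r4c3∈{4}] r4c3's peers cover all but 4. So r4c3=4.
Step 7. [r4c2∈{3}] r4c2 is down to just 3, so r4c2=3.
Step 8. [r2c4∈{1}] nothing but 1 survives at r2c4. So r2c4=1.

Answer: 2 1 3 4 / 3 4 2 1 / 4 2 1 3 / 1 3 4 2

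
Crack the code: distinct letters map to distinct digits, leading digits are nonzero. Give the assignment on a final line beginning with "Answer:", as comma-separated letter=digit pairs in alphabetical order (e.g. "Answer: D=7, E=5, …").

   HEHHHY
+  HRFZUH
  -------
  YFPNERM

Step 1. [col 1: Y + H ≡ M (mod 10)] column 1 (Y + H ≡ M (mod 10), carry-in 0) doesn't pin H yet; pick H=6 and continue ⇒ H=6.
Step 2. [col 1: Y + H ≡ M (mod 10)] column 1 (Y + H ≡ M (mod 10), carry-in 0) doesn't pin M yet; pick M=7 and continue ⇒ M=7.
Step 3. [col 1: Y + H ≡ M (mod 10)] column 1: given H=6, M=7, carry-in 0, and digits 6,7 already taken and all letters distinct, Y+H≡M (mod 10) forces Y=1 ⇒ Y=1.
Step 4. [col 2: H + U ≡ R (mod 10)] column 2 (H + U ≡ R (mod 10), carry-in 0) doesn't pin U yet; pick U=2 and continue ⇒ U=2.
Step 5. [col 2: H + U ≡ R (mod 10)] in column 2 we have H+U≡R with carry-in 0; given H=6, U=2 and digits 1,2,6,7 already taken and all letters distinct, that pins R to 8 ⇒ R=8.
Step 6. [col 3: H + Z ≡ E (mod 10)] no forcing yet in column 3 (carry-in 0); E=5 is free and consistent — try it ⇒ E=5.
Step 7. [col 3: H + Z ≡ E (mod 10)] column 3: given H=6, E=5, carry-in 0, and digits 1,2,5,6,7,8 already taken and all letters distinct, H+Z≡E (mod 10) forces Z=9 ⇒ Z=9.
Step 8. [col 4: H + F ≡ N (mod 10)] from column 4 (H=6, carry-in 1, digits 1,2,5,6,7,8,9 already taken and all letters distinct): N must equal 0, so N=0.
Step 9. [col 4: H + F ≡ N (mod 10)] column 4 reads H+F+carry(1)=N with H=6, N=0; with digits 0,1,2,5,6,7,8,9 already taken and all letters distinct, the only value for F is 3, so F=3.
Step 10. [col 5: E + R ≡ P (mod 10)] in column 5 we have E+R≡P with carry-in 1; given E=5, R=8 and digits 0,1,2,3,5,6,7,8,9 already taken and all letters distinct, that pins P to 4 ⇒ P=4.

Answer: E=5, F=3, H=6, M=7, N=0, P=4, R=8, U=2, Y=1, Z=9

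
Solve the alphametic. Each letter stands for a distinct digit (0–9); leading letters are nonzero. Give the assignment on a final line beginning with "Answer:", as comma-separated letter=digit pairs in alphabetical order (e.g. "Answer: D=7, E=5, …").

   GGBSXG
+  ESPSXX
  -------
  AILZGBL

Step 1. [col 1: G + X ≡ L (mod 10)] column 1 (G + X ≡ L (mod 10), carry-in 0) doesn't pin X yet; pick X=4 and continue ⇒ X=4.
Step 2. [A] the sum has 7 digits but both addends have 6; that extra leading digit A is the final carry, namely 1 ⇒ A=1.
Step 3. [col 1: G + X ≡ L (mod 10)] column 1 (G + X ≡ L (mod 10), carry-in 0) doesn't pin G yet; pick G=6 and continue, so G=6.
Step 4. [col 1: G + X ≡ L (mod 10)] column 1: given G=6, X=4, carry-in 0, and digits 1,4,6 already taken and all letters distinct, G+X≡L (mod 10) forces L=0 ⇒ L=0.
Step 5. [col 2: X + X ≡ B (mod 10)] column 2 reads X+X+carry(1)=B with X=4; with digits 0,1,4,6 already taken and all letters distinct, the only value for B is 9. So B=9.
Step 6. [col 3: S + S ≡ G (mod 10)] several values work for S in column 3 (S + S ≡ G (mod 10), carry-in 0); try S=3 ⇒ S=3.
Step 7. [col 4: B + P ≡ Z (mod 10)] from column 4 (B=9, carry-in 0, digits 0,1,3,4,6,9 already taken and all letters distinct): Z must equal 7. So Z=7.
Step 8. [col 4: B + P ≡ Z (mod 10)] in column 4 we have B+P≡Z with carry-in 0; given B=9, Z=7 and digits 0,1,3,4,6,7,9 already taken and all letters distinct, that pins P to 8 ⇒ P=8.
Step 9. [col 6: G + E ≡ I (mod 10)] from column 6 (G=6, carry-in 1, digits 0,1,3,4,6,7,8,9 already taken and all letters distinct): I must equal 2. So I=2.
Step 10. [col 6: G + E ≡ I (mod 10)] from column 6 (G=6, I=2, carry-in 1, digits 0,1,2,3,4,6,7,8,9 already taken and all letters distinct): E must equal 5 ⇒ E=5.

Answer: A=1, B=9, E=5, G=6, I=2, L=0, P=8, S=3, X=4, Z=7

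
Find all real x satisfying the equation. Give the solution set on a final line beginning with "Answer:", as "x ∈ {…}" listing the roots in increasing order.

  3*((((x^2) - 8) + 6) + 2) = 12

Step 1. [3*((((x^2) - 8) + 6) + 2) = 12] 3·(inner) — divide through by 3. So div: (((x^2) - 8) + 6) + 2 = 4.
Step 2. [(((x^2) - 8) + 6) + 2 = 4] the outer +2 inverts by subtracting 2, so sub: ((x^2) - 8) + 6 = 2.
Step 3. [((x^2) - 8) + 6 = 2] subtract 6: x sits inside (… + 6). So sub: (x^2) - 8 = -4.
Step 4. [(x^2) - 8 = -4] add 8: x sits inside (… - 8). So sub: x^2 = 4.
Step 5. [x^2 = 4] √ both sides: 4 ≥ 0 gives two branches. So sqrt: x = 2 or -2.

Answer: x ∈ {-2, 2}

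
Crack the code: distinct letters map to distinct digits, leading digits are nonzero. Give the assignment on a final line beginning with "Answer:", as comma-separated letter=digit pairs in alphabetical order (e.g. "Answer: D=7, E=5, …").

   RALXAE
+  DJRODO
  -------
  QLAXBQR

Step 1. [Q] Q is the leading digit of a 7-digit sum of two 6-digit numbers; the final carry is exactly 1 ⇒ Q=1.
Step 2. [col 1: E + O ≡ R (mod 10)] no forcing yet in column 1 (carry-in 0); E=2 is free and consistent — try it. So E=2.
Step 3. [col 1: E + O ≡ R (mod 10)] several values work for O in column 1 (E + O ≡ R (mod 10), carry-in 0); try O=5, so O=5.
Step 4. [col 1: E + O ≡ R (mod 10)] in column 1 we have E+O≡R with carry-in 0; given E=2, O=5 and digits 1,2,5 already taken and all letters distinct, that pins R to 7. So R=7.
Step 5. [col 2: A + D ≡ Q (mod 10)] D=8 is one option consistent with column 2 (A + D ≡ Q (mod 10), carry-in 0) — take it ⇒ D=8.
Step 6. [col 2: A + D ≡ Q (mod 10)] column 2: given D=8, Q=1, carry-in 0, and digits 1,2,5,7,8 already taken and all letters distinct, A+D≡Q (mod 10) forces A=3, so A=3.
Step 7. [col 3: X + O ≡ B (mod 10)] B=0 is one option consistent with column 3 (X + O ≡ B (mod 10), carry-in 1) — take it, so B=0.
Step 8. [col 3: X + O ≡ B (mod 10)] from column 3 (O=5, B=0, carry-in 1, digits 0,1,2,3,5,7,8 already taken and all letters distinct): X must equal 4. So X=4.
Step 9. [col 4: L + R ≡ X (mod 10)] column 4: given R=7, X=4, carry-in 1, and digits 0,1,2,3,4,5,7,8 already taken and all letters distinct, L+R≡X (mod 10) forces L=6 ⇒ L=6.
Step 10. [col 5: A + J ≡ A (mod 10)] in column 5 we have A+J≡A with carry-in 1; given A=3 and digits 0,1,2,3,4,5,6,7,8 already taken and all letters distinct, that pins J to 9 ⇒ J=9.

Answer: A=3, B=0, D=8, E=2, J=9, L=6, O=5, Q=1, R=7, X=4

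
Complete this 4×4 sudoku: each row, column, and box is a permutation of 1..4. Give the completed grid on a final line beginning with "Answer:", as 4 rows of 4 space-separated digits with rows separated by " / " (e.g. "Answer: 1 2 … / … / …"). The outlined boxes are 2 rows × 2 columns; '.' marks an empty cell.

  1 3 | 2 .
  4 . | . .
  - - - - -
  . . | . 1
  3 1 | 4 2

Step 1. [r2c2∈{2}] only 2 remains possible at r2c2 ⇒ r2c2=2.
Step 2. [r2c3∈{1,3}] 1 has one home in row 2: r2c3, so r2c3=1.
Step 3. [r1c4∈{4}] r1c4's peers cover all but 4. So r1c4=4.
Step 4. [r3c2∈{4}] nothing but 4 survives at r3c2. So r3c2=4.
Step 5. [r2c4∈{3}] r2c4's peers cover all but 3 ⇒ r2c4=3.
Step 6. [r3c1∈{2}] r3c1 has the single candidate 2, so r3c1=2.
Step 7. [r3c3∈{3}] r3c3 is down to just 3 ⇒ r3c3=3.

Answer: 1 3 2 4 / 4 2 1 3 / 2 4 3 1 / 3 1 4 2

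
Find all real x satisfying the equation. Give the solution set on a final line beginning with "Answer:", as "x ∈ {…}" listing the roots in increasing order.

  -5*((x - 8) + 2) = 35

Step 1. [-5*((x - 8) + 2) = 35] divide by the outer -5 ⇒ div: (x - 8) + 2 = -7.
Step 2. [(x - 8) + 2 = -7] subtract 2: x sits inside (… + 2). So sub: x - 8 = -9.
Step 3. [x - 8 = -9] 8 comes off first (add 8). So sub: x = -1.

Answer: x ∈ {-1}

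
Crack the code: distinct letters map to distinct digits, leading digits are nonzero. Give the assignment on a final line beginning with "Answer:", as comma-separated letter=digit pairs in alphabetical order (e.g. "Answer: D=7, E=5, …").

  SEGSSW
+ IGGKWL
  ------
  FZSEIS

Step 1. [col 1: W + L ≡ S (mod 10)] column 1 (W + L ≡ S (mod 10), carry-in 0) doesn't pin S yet; pick S=2 and continue ⇒ S=2.
Step 2. [col 1: W + L ≡ S (mod 10)] column 1 (W + L ≡ S (mod 10), carry-in 0) doesn't pin W yet; pick W=4 and continue. So W=4.
Step 3. [col 1: W + L ≡ S (mod 10)] column 1 reads W+L+carry(0)=S with W=4, S=2; with digits 2,4 already taken and all letters distinct, the only value for L is 8 ⇒ L=8.
Step 4. [col 2: S + W ≡ I (mod 10)] from column 2 (S=2, W=4, carry-in 1, digits 2,4,8 already taken and all letters distinct): I must equal 7 ⇒ I=7.
Step 5. [col 3: S + K ≡ E (mod 10)] no forcing yet in column 3 (carry-in 0); E=5 is free and consistent — try it ⇒ E=5.
Step 6. [col 3: S + K ≡ E (mod 10)] column 3 reads S+K+carry(0)=E with S=2, E=5; with digits 2,4,5,7,8 already taken and all letters distinct, the only value for K is 3, so K=3.
Step 7. [col 4: G + G ≡ S (mod 10)] column 4 (G + G ≡ S (mod 10), carry-in 0) doesn't pin G yet; pick G=1 and continue, so G=1.
Step 8. [col 5: E + G ≡ Z (mod 10)] from column 5 (E=5, G=1, carry-in 0, digits 1,2,3,4,5,7,8 already taken and all letters distinct): Z must equal 6 ⇒ Z=6.
Step 9. [col 6: S + I ≡ F (mod 10)] column 6 reads S+I+carry(0)=F with S=2, I=7; with digits 1,2,3,4,5,6,7,8 already taken and all letters distinct, the only value for F is 9, so F=9.

Answer: E=5, F=9, G=1, I=7, K=3, L=8, S=2, W=4, Z=6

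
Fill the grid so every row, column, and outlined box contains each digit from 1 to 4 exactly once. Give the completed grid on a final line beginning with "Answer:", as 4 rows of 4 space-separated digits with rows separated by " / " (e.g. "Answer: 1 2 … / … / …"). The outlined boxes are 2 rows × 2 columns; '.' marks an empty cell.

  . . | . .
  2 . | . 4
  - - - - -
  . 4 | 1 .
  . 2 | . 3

Step 1. [r2c2∈{1,3}] row 2 places 1 nowhere but r2c2. So r2c2=1.
Step 2. [r1c3∈{2,3}] r1c3 is the only open cell in col 3 admitting 2, so r1c3=2.
Step 3. [r3c1∈{3}] nothing but 3 survives at r3c1, so r3c1=3.
Step 4. [r3c4∈{2}] only 2 remains possible at r3c4. So r3c4=2.
Step 5. [r2c3∈{3}] r2c3 has the single candidate 3. So r2c3=3.
Step 6. [r1c4∈{1}] r1c4 is down to just 1. So r1c4=1.
Step 7. [r4c3∈{4}] only 4 remains possible at r4c3, so r4c3=4.
Step 8. [r1c1∈{4}] r1c1 has the single candidate 4. So r1c1=4.
Step 9. [r4c1∈{1}] r4c1 is down to just 1, so r4c1=1.
Step 10. [r1c2∈{3}] r1c2's peers cover all but 3 ⇒ r1c2=3.

Answer: 4 3 2 1 / 2 1 3 4 / 3 4 1 2 / 1 2 4 3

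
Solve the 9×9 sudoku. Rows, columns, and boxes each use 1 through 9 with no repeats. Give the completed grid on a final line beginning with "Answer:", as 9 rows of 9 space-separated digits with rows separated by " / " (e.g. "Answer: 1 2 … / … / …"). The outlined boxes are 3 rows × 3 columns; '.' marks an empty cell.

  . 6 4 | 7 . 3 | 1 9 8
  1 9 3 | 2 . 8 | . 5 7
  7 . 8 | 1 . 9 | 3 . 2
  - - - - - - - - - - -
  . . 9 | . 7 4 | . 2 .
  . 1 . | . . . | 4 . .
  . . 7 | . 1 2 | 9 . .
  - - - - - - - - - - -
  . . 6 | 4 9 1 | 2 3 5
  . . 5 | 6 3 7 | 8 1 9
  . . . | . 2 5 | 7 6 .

Step 1. [r5c5∈{5,6,8}] in col 5, 8 fits only at r5c5 ⇒ r5c5=8.
Step 2. [r7c1∈{8}] r7c1 is down to just 8, so r7c1=8.
Step 3. [r3c2∈{5}] r3c2's peers cover all but 5. So r3c2=5.
Step 4. [r4c7∈{5,6}] in col 7, 5 fits only at r4c7, so r4c7=5.
Step 5. [r4c4∈{3}] r4c4's peers cover all but 3, so r4c4=3.
Step 6. [r4c1∈{6}] only 6 remains possible at r4c1 ⇒ r4c1=6.
Step 7. [r2c5∈{4,6}] across row 2, 4 lands solely at r2c5. So r2c5=4.
Step 8. [r8c2∈{2,4}] in col 2, 2 fits only at r8c2, so r8c2=2.
Step 9. [r8c1∈{4}] only 4 remains possible at r8c1 ⇒ r8c1=4.
Step 10. [r6c9∈{3,6}] across row 6, 6 lands solely at r6c9 ⇒ r6c9=6.
Step 11. [r6c2∈{3,4,8}] in row 6, 4 fits only at r6c2, so r6c2=4.
Step 12. [r6c1∈{3,5}] 3 has one home in row 6: r6c1, so r6c1=3.
Step 13. [r5c1∈{2,5}] col 1 places 5 nowhere but r5c1, so r5c1=5.
Step 14. [r9c9∈{4}] r9c9 has the single candidate 4. So r9c9=4.
Step 15. [r3c5∈{6}] r3c5 has the single candidate 6, so r3c5=6.
Step 16. [r1c5∈{5}] r1c5 has the single candidate 5, so r1c5=5.
Step 17. [r4c9∈{1}] r4c9 is down to just 1 ⇒ r4c9=1.
Step 18. [r5c9∈{3}] r5c9's peers cover all but 3. So r5c9=3.
Step 19. [r9c2∈{3}] only 3 remains possible at r9c2, so r9c2=3.
Step 20. [r4c2∈{8}] only 8 remains possible at r4c2, so r4c2=8.
Step 21. [r2c7∈{6}] nothing but 6 survives at r2c7, so r2c7=6.
Step 22. [r6c8∈{8}] nothing but 8 survives at r6c8, so r6c8=8.
Step 23. [r9c3∈{1}] r9c3 has the single candidate 1 ⇒ r9c3=1.
Step 24. [r9c4∈{8}] r9c4 is down to just 8 ⇒ r9c4=8.
Step 25. [r3c8∈{4}] r3c8 is down to just 4 ⇒ r3c8=4.
Step 26. [r5c3∈{2}] r5c3 has the single candidate 2. So r5c3=2.
Step 27. [r5c6∈{6}] only 6 remains possible at r5c6, so r5c6=6.
Step 28. [r9c1∈{9}] only 9 remains possible at r9c1. So r9c1=9.
Step 29. [r5c8∈{7}] only 7 remains possible at r5c8 ⇒ r5c8=7.
Step 30. [r5c4∈{9}] r5c4's peers cover all but 9, so r5c4=9.
Step 31. [r6c4∈{5}] only 5 remains possible at r6c4. So r6c4=5.
Step 32. [r1c1∈{2}] r1c1 is down to just 2, so r1c1=2.
Step 33. [r7c2∈{7}] nothing but 7 survives at r7c2. So r7c2=7.

Answer: 2 6 4 7 5 3 1 9 8 / 1 9 3 2 4 8 6 5 7 / 7 5 8 1 6 9 3 4 2 / 6 8 9 3 7 4 5 2 1 / 5 1 2 9 8 6 4 7 3 / 3 4 7 5 1 2 9 8 6 / 8 7 6 4 9 1 2 3 5 / 4 2 5 6 3 7 8 1 9 / 9 3 1 8 2 5 7 6 4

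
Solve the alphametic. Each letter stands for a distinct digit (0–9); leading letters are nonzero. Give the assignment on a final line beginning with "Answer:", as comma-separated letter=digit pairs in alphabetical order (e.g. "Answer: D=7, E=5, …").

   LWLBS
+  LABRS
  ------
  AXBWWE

Step 1. [col 1: S + S ≡ E (mod 10)] column 1 (S + S ≡ E (mod 10), carry-in 0) doesn't pin E yet; pick E=6 and continue, so E=6.
Step 2. [A] A is the leading digit of a 6-digit sum of two 5-digit numbers; the final carry is exactly 1, so A=1.
Step 3. [col 1: S + S ≡ E (mod 10)] column 1 (S + S ≡ E (mod 10), carry-in 0) doesn't pin S yet; pick S=3 and continue ⇒ S=3.
Step 4. [col 2: B + R ≡ W (mod 10)] column 2 (B + R ≡ W (mod 10), carry-in 0) doesn't pin W yet; pick W=0 and continue, so W=0.
Step 5. [col 2: B + R ≡ W (mod 10)] several values work for B in column 2 (B + R ≡ W (mod 10), carry-in 0); try B=2 ⇒ B=2.
Step 6. [col 2: B + R ≡ W (mod 10)] from column 2 (B=2, W=0, carry-in 0, digits 0,1,2,3,6 already taken and all letters distinct): R must equal 8. So R=8.
Step 7. [col 3: L + B ≡ W (mod 10)] column 3: given B=2, W=0, carry-in 1, and digits 0,1,2,3,6,8 already taken and all letters distinct, L+B≡W (mod 10) forces L=7 ⇒ L=7.
Step 8. [col 5: L + L ≡ X (mod 10)] column 5 reads L+L+carry(0)=X with L=7; with digits 0,1,2,3,6,7,8 already taken and all letters distinct, the only value for X is 4 ⇒ X=4.

Answer: A=1, B=2, E=6, L=7, R=8, S=3, W=0, X=4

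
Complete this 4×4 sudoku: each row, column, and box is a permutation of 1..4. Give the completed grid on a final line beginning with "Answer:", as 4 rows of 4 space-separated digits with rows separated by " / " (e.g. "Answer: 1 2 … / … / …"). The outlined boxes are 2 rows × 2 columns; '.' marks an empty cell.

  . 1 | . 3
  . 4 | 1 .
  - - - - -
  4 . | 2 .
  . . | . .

Step 1. [r4c3∈{3,4}] r4c3 is the only open cell in col 3 admitting 3, so r4c3=3.
Step 2. [r4c1∈{1,2}] in col 1, 1 fits only at r4c1. So r4c1=1.
Step 3. [r1c1∈{2}] r1c1's peers cover all but 2 ⇒ r1c1=2.
Step 4. [r2c4∈{2}] r2c4 has the single candidate 2, so r2c4=2.
Step 5. [r2c1∈{3}] only 3 remains possible at r2c1, so r2c1=3.
Step 6. [r4c4∈{4}] r4c4's peers cover all but 4. So r4c4=4.
Step 7. [r4c2∈{2}] r4c2's peers cover all but 2 ⇒ r4c2=2.
Step 8. [r3c2∈{3}] r3c2's peers cover all but 3. So r3c2=3.
Step 9. [r3c4∈{1}] nothing but 1 survives at r3c4, so r3c4=1.
Step 10. [r1c3∈{4}] r1c3 is down to just 4, so r1c3=4.

Answer: 2 1 4 3 / 3 4 1 2 / 4 3 2 1 / 1 2 3 4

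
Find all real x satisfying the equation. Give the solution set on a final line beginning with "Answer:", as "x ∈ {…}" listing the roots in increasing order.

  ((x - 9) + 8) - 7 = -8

Step 1. [((x - 9) + 8) - 7 = -8] add 7: x sits inside (… - 7), so sub: (x - 9) + 8 = -1.
Step 2. [(x - 9) + 8 = -1] the outer +8 inverts by subtracting 8. So sub: x - 9 = -9.
Step 3. [x - 9 = -9] the outer -9 inverts by adding 9, so sub: x = 0.

Answer: x ∈ {0}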